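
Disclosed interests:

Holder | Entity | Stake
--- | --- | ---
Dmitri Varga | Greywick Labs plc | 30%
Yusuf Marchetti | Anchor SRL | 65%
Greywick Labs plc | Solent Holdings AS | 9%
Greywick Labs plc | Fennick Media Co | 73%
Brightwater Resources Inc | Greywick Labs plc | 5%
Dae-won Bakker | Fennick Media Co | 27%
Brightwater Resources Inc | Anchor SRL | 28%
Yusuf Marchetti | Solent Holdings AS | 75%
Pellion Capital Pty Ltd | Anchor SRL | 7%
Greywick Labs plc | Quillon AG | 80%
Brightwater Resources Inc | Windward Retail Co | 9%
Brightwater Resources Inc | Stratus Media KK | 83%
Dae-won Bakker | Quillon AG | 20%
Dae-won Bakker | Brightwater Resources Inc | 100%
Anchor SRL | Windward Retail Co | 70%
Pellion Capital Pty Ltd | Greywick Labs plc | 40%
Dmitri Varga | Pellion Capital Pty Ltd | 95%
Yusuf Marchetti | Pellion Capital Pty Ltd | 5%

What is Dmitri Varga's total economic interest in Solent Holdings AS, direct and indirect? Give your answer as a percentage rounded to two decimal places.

Dmitri reaches Solent along 2 paths.
Via Pellion → Greywick: 95% × 40% × 9% = 3.42%.
Via Greywick: 30% × 9% = 2.7%.
Total: 3.42% + 2.7% = 6.12%.

6.12%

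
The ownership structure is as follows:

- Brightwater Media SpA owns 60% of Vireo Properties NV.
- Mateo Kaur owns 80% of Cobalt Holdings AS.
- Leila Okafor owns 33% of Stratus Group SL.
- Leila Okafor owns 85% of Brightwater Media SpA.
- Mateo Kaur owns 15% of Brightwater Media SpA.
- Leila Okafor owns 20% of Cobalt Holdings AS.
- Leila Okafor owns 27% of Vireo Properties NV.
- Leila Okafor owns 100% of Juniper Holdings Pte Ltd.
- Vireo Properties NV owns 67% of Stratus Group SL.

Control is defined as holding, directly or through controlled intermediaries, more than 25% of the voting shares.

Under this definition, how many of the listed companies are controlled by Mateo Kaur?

1

Mateo holds 80% of Cobalt, so Mateo controls Cobalt.
No other company's threshold is met.
Mateo controls 1 company.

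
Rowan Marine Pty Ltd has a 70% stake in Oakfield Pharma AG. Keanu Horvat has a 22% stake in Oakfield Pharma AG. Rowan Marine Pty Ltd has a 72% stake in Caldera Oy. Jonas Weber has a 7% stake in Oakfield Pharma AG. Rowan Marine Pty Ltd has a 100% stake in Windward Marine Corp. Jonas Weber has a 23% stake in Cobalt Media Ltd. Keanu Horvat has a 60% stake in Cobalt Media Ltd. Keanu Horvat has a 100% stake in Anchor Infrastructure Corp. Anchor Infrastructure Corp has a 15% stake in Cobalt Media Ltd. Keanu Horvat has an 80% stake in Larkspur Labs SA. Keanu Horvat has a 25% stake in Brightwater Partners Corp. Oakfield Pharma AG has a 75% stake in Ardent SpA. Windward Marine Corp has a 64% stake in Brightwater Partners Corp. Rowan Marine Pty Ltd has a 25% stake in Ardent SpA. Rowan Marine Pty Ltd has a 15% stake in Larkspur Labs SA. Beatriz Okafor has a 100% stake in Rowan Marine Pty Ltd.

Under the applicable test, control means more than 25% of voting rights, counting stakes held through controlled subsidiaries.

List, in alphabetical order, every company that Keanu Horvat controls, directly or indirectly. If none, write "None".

Anchor Infrastructure Corp, Cobalt Media Ltd, Larkspur Labs SA

Keanu holds 100% of Anchor, so Keanu controls Anchor.
Keanu holds 80% of Larkspur, so Keanu controls Larkspur.
Anchor and Keanu together hold 15% + 60% = 75% of Cobalt, so Keanu controls Cobalt.
No other company's threshold is met.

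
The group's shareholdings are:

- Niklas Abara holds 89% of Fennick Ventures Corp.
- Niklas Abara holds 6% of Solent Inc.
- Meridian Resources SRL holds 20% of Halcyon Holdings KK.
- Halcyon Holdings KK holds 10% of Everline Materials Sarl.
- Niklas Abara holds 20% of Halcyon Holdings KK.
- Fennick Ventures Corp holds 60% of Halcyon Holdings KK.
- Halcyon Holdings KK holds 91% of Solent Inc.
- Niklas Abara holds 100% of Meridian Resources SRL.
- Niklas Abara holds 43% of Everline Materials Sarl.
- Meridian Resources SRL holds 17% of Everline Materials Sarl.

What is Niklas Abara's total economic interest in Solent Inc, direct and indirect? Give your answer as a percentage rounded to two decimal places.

Niklas reaches Solent along 4 paths.
Via Meridian → Halcyon: 100% × 20% × 91% = 18.2%.
Via Halcyon: 20% × 91% = 18.2%.
Via Fennick → Halcyon: 89% × 60% × 91% = 48.594%.
Direct stake: 6% = 6%.
Total: 18.2% + 18.2% + 48.594% + 6% = 90.994%.
Rounded: 90.99%.

90.99%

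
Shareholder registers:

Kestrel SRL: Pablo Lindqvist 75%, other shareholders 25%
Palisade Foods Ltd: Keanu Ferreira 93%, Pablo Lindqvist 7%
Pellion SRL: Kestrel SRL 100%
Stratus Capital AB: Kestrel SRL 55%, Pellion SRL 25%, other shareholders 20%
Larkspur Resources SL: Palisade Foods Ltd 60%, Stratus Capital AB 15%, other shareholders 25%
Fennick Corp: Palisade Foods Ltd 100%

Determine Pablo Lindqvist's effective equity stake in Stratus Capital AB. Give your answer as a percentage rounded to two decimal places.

60.00%

Pablo reaches Stratus along 2 paths.
Via Kestrel: 75% × 55% = 41.25%.
Via Kestrel → Pellion: 75% × 100% × 25% = 18.75%.
Total: 41.25% + 18.75% = 60%.
Rounded: 60.00%.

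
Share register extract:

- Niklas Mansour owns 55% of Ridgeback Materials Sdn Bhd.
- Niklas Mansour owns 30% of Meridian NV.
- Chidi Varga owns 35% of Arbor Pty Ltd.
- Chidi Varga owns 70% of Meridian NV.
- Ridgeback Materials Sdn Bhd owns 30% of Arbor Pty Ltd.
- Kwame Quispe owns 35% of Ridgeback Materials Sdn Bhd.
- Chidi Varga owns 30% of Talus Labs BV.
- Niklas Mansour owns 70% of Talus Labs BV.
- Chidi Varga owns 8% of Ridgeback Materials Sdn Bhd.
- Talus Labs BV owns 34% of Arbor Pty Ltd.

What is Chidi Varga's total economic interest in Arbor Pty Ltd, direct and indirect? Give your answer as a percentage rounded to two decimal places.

47.60%

Chidi reaches Arbor along 3 paths.
Via Talus: 30% × 34% = 10.2%.
Via Ridgeback: 8% × 30% = 2.4%.
Direct stake: 35% = 35%.
Total: 10.2% + 2.4% + 35% = 47.6%.
Rounded: 47.60%.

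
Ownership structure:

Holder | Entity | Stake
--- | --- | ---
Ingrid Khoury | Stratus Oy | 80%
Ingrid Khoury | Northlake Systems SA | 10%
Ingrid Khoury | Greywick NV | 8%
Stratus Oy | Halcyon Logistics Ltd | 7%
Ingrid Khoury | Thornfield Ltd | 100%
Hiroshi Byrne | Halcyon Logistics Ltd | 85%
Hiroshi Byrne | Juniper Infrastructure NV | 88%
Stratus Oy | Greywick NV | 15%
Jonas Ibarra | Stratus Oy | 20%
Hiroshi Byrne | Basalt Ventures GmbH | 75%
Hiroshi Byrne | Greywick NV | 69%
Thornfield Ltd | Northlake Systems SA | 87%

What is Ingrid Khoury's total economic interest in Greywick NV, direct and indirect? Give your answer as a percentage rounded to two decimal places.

20.00%

Ingrid reaches Greywick along 2 paths.
Direct stake: 8% = 8%.
Via Stratus: 80% × 15% = 12%.
Total: 8% + 12% = 20%.
Rounded: 20.00%.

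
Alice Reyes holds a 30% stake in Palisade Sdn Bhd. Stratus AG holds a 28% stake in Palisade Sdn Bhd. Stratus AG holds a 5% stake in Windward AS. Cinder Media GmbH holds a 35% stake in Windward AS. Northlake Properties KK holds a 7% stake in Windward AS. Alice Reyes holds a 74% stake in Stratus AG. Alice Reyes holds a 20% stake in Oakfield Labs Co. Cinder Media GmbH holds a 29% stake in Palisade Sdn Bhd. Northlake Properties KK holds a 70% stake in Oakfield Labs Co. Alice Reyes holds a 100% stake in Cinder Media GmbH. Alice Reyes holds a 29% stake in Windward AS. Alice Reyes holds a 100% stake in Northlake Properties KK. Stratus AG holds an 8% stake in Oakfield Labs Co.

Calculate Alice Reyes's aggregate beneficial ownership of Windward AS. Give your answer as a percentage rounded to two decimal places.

Alice reaches Windward along 4 paths.
Via Northlake: 100% × 7% = 7%.
Direct stake: 29% = 29%.
Via Cinder: 100% × 35% = 35%.
Via Stratus: 74% × 5% = 3.7%.
Total: 7% + 29% + 35% + 3.7% = 74.7%.
Rounded: 74.70%.

74.70%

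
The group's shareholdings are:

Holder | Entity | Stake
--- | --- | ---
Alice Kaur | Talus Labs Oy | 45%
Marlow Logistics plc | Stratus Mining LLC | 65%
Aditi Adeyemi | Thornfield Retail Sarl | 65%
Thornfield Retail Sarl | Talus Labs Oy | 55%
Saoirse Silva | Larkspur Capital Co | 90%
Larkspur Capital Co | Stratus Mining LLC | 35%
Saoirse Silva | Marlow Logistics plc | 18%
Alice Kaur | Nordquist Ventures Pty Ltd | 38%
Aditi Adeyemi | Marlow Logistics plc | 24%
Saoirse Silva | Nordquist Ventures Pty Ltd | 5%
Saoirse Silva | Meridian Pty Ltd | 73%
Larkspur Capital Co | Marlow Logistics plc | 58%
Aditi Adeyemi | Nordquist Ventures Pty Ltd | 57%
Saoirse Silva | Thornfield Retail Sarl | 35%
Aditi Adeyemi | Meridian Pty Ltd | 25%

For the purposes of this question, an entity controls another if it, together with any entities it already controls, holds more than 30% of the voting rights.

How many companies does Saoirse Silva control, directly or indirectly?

6

Saoirse holds 35% of Thornfield, so Saoirse controls Thornfield.
Saoirse holds 90% of Larkspur, so Saoirse controls Larkspur.
Saoirse holds 73% of Meridian, so Saoirse controls Meridian.
Larkspur and Saoirse together hold 58% + 18% = 76% of Marlow, so Saoirse controls Marlow.
Larkspur and Marlow together hold 35% + 65% = 100% of Stratus, so Saoirse controls Stratus.
Thornfield holds 55% of Talus, so Saoirse controls Talus.
No other company's threshold is met.
Saoirse controls 6 companies.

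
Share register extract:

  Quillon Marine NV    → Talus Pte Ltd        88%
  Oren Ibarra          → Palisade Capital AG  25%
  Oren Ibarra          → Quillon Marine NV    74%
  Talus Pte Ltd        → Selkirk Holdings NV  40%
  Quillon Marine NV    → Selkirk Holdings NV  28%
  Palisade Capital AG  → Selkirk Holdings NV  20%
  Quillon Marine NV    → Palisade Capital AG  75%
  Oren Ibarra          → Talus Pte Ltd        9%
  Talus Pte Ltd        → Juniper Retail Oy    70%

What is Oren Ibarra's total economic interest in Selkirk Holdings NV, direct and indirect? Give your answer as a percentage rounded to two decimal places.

Oren reaches Selkirk along 5 paths.
Via Quillon → Talus: 74% × 88% × 40% = 26.048%.
Via Talus: 9% × 40% = 3.6%.
Via Quillon → Palisade: 74% × 75% × 20% = 11.1%.
Via Palisade: 25% × 20% = 5%.
Via Quillon: 74% × 28% = 20.72%.
Total: 26.048% + 3.6% + 11.1% + 5% + 20.72% = 66.468%.
Rounded: 66.47%.

66.47%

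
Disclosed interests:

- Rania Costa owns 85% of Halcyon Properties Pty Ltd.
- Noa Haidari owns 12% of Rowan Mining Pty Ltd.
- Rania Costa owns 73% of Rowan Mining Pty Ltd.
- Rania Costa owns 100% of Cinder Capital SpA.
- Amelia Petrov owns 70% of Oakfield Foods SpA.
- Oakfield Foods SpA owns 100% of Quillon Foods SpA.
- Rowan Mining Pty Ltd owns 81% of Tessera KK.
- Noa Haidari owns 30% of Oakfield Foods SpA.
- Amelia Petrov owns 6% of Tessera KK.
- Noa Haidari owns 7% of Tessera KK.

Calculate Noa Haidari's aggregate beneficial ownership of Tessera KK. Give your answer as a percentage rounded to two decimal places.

Noa reaches Tessera along 2 paths.
Via Rowan: 12% × 81% = 9.72%.
Direct stake: 7% = 7%.
Total: 9.72% + 7% = 16.72%.

16.72%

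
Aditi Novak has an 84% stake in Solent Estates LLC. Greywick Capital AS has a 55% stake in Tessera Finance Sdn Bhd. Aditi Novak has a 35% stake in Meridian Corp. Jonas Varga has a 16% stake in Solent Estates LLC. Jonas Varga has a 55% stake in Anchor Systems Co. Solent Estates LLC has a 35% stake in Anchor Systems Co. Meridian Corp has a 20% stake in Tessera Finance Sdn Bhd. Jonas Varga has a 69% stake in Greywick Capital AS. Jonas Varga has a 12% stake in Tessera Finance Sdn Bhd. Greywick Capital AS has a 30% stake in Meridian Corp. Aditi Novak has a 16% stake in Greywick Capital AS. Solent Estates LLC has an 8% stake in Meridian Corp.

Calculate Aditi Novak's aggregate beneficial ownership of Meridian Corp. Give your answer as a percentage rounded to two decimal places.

46.52%

Aditi reaches Meridian along 3 paths.
Via Solent: 84% × 8% = 6.72%.
Via Greywick: 16% × 30% = 4.8%.
Direct stake: 35% = 35%.
Total: 6.72% + 4.8% + 35% = 46.52%.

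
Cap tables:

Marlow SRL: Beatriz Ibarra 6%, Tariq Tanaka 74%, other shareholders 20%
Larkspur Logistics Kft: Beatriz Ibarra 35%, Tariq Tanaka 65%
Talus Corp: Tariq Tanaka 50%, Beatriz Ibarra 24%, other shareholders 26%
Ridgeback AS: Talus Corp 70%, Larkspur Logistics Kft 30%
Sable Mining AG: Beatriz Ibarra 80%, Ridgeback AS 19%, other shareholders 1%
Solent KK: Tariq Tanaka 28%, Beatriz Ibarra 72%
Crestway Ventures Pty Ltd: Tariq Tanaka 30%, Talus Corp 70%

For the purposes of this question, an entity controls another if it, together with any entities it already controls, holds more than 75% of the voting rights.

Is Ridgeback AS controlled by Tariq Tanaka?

No

Tariq's largest direct stake is 74% in Marlow, which does not meet the threshold, so Tariq controls no company.
Neither Tariq nor any entity Tariq controls holds any voting interest in Ridgeback.
So Tariq does not control Ridgeback.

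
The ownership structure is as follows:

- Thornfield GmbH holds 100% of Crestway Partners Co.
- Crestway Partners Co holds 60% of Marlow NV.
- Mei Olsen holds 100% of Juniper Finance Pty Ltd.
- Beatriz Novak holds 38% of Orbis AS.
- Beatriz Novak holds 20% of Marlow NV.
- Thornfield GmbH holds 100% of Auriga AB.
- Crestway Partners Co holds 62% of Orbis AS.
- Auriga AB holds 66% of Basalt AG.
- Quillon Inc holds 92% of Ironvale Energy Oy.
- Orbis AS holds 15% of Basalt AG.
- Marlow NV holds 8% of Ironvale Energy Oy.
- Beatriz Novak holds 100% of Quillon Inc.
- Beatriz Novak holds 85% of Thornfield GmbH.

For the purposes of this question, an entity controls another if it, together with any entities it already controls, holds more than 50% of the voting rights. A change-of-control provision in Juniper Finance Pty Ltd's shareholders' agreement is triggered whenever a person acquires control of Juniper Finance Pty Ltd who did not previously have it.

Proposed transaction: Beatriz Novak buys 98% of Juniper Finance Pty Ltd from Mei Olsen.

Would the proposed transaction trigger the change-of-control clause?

Yes

The purchase adds only to Beatriz's holdings (Mei's stake shrinks), so Beatriz is the only person who could newly come to control Juniper.
Beatriz holds 100% of Quillon, so Beatriz controls Quillon.
Beatriz holds 85% of Thornfield, so Beatriz controls Thornfield.
Thornfield holds 100% of Crestway, so Beatriz controls Crestway.
Thornfield holds 100% of Auriga, so Beatriz controls Auriga.
Crestway and Beatriz together hold 62% + 38% = 100% of Orbis, so Beatriz controls Orbis.
Crestway and Beatriz together hold 60% + 20% = 80% of Marlow, so Beatriz controls Marlow.
Auriga and Orbis together hold 66% + 15% = 81% of Basalt, so Beatriz controls Basalt.
Quillon and Marlow together hold 92% + 8% = 100% of Ironvale, so Beatriz controls Ironvale.
Neither Beatriz nor any entity Beatriz controls holds any voting interest in Juniper.
So before the transaction, Beatriz does not control Juniper.
After the purchase, Beatriz holds 98% of Juniper directly, and Mei's stake falls to 2%.
Beatriz holds 98% of Juniper, so Beatriz controls Juniper.
Beatriz did not control Juniper before and does after, so the clause is triggered.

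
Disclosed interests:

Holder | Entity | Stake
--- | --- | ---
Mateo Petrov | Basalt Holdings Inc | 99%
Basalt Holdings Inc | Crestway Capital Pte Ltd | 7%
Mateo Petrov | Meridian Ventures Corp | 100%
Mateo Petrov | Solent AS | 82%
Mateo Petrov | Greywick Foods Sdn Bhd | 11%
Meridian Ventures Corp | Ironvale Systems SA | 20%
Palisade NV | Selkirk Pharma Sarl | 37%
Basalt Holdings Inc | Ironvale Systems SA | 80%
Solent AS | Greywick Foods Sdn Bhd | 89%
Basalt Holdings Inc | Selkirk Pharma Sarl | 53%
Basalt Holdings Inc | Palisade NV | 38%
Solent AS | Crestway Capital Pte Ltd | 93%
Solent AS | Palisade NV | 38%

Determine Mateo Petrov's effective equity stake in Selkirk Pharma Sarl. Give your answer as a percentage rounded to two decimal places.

77.92%

Mateo reaches Selkirk along 3 paths.
Via Solent → Palisade: 82% × 38% × 37% = 11.5292%.
Via Basalt → Palisade: 99% × 38% × 37% = 13.9194%.
Via Basalt: 99% × 53% = 52.47%.
Total: 11.5292% + 13.9194% + 52.47% = 77.9186%.
Rounded: 77.92%.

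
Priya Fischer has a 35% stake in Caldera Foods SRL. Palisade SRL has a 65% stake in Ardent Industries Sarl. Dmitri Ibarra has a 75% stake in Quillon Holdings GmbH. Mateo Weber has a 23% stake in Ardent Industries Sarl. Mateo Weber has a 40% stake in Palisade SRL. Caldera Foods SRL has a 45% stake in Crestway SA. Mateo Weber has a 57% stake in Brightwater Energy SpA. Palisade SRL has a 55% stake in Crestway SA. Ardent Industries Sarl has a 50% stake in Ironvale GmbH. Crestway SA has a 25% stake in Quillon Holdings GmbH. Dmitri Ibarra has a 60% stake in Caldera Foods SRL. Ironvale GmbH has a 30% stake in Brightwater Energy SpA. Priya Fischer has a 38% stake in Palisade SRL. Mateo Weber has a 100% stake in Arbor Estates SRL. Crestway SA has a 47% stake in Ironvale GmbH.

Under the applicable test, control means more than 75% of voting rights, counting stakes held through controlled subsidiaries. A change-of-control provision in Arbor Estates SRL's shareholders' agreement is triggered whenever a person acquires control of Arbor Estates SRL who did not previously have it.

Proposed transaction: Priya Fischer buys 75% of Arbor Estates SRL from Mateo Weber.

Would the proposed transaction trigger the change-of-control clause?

No

The purchase adds only to Priya's holdings (Mateo's stake shrinks), so Priya is the only person who could newly come to control Arbor.
Priya's largest direct stake is 38% in Palisade, which does not meet the threshold, so Priya controls no company.
Neither Priya nor any entity Priya controls holds any voting interest in Arbor.
So before the transaction, Priya does not control Arbor.
After the purchase, Priya holds 75% of Arbor directly, and Mateo's stake falls to 25%.
After the transaction, Priya's side holds 75% of Arbor, not > 75%, so Priya still does not control Arbor.
No new person acquires control, so the clause is not triggered.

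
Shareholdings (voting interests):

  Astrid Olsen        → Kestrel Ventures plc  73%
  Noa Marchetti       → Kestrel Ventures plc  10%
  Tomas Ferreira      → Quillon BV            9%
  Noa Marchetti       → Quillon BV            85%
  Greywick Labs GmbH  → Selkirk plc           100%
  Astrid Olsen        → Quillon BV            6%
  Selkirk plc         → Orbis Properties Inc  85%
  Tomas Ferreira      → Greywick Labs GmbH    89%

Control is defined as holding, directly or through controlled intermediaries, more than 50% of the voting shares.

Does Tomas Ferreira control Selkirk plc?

Yes

Tomas holds 89% of Greywick, so Tomas controls Greywick.
Greywick holds 100% of Selkirk, so Tomas controls Selkirk.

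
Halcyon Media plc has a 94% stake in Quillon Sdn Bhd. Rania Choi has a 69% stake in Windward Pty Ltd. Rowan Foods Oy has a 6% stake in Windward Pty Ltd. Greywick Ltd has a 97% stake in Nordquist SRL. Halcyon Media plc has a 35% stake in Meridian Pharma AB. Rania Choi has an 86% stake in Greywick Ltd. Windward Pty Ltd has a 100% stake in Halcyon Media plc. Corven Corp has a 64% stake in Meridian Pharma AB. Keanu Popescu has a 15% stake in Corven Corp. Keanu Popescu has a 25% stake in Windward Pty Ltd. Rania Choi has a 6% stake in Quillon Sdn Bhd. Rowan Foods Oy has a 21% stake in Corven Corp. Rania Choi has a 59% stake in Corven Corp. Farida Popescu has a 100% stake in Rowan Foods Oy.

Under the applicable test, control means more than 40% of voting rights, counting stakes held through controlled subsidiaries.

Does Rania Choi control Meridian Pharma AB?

Yes

Rania holds 69% of Windward, so Rania controls Windward.
Windward holds 100% of Halcyon, so Rania controls Halcyon.
Rania holds 59% of Corven, so Rania controls Corven.
Corven and Halcyon together hold 64% + 35% = 99% of Meridian, so Rania controls Meridian.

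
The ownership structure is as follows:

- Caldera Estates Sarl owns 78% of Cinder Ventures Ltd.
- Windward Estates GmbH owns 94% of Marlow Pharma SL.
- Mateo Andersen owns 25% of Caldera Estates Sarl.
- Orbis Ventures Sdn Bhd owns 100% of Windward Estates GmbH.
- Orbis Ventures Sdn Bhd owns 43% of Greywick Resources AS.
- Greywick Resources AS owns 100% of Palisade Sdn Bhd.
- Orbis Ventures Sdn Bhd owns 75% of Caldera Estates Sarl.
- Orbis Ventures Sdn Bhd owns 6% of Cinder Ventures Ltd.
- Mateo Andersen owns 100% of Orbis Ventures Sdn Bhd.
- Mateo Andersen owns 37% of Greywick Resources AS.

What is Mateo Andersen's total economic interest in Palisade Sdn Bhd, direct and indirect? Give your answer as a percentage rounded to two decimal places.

Mateo reaches Palisade along 2 paths.
Via Orbis → Greywick: 100% × 43% × 100% = 43%.
Via Greywick: 37% × 100% = 37%.
Total: 43% + 37% = 80%.
Rounded: 80.00%.

80.00%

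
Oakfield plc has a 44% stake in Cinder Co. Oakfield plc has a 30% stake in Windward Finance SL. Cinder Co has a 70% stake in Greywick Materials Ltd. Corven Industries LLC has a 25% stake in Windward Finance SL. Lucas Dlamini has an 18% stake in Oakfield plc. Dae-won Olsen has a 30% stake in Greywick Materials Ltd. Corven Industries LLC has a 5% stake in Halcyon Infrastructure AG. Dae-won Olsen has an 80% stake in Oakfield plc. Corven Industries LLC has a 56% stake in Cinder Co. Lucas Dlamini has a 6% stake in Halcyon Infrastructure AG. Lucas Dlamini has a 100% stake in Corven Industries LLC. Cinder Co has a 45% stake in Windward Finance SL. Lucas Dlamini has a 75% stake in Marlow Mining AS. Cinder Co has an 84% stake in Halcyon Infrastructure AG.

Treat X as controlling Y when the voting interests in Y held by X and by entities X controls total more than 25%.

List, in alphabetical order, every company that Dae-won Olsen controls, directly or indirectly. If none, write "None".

Dae-won holds 80% of Oakfield, so Dae-won controls Oakfield.
Oakfield holds 44% of Cinder, so Dae-won controls Cinder.
Cinder and Dae-won together hold 70% + 30% = 100% of Greywick, so Dae-won controls Greywick.
Oakfield and Cinder together hold 30% + 45% = 75% of Windward, so Dae-won controls Windward.
Cinder holds 84% of Halcyon, so Dae-won controls Halcyon.
No other company's threshold is met.

Cinder Co, Greywick Materials Ltd, Halcyon Infrastructure AG, Oakfield plc, Windward Finance SL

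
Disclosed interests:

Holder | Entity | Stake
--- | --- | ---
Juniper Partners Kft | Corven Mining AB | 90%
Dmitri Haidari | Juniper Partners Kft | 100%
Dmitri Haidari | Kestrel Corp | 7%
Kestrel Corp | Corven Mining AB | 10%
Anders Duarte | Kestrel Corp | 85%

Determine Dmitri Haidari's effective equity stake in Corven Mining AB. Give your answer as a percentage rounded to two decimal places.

90.70%

Dmitri reaches Corven along 2 paths.
Via Juniper: 100% × 90% = 90%.
Via Kestrel: 7% × 10% = 0.7%.
Total: 90% + 0.7% = 90.7%.
Rounded: 90.70%.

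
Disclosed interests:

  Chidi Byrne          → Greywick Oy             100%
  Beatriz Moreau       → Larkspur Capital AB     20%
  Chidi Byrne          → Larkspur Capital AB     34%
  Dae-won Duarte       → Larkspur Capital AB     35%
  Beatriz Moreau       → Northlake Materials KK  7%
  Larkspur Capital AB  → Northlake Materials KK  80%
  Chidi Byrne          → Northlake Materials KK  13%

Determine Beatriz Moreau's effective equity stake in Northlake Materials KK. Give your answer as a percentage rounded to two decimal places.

Beatriz reaches Northlake along 2 paths.
Direct stake: 7% = 7%.
Via Larkspur: 20% × 80% = 16%.
Total: 7% + 16% = 23%.
Rounded: 23.00%.

23.00%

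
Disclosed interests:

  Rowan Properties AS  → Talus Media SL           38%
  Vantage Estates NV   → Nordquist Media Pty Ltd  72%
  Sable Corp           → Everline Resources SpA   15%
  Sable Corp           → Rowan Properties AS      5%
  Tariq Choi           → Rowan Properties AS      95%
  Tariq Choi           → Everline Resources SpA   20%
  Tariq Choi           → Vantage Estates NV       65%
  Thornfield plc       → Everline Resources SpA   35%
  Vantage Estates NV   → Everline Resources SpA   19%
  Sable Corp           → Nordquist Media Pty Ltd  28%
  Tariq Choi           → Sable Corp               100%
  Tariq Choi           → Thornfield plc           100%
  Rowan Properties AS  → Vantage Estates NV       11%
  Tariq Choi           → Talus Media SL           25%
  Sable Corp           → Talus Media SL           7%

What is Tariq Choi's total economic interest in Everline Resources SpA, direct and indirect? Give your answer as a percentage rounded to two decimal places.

Tariq reaches Everline along 6 paths.
Direct stake: 20% = 20%.
Via Thornfield: 100% × 35% = 35%.
Via Sable: 100% × 15% = 15%.
Via Vantage: 65% × 19% = 12.35%.
Via Sable → Rowan → Vantage: 100% × 5% × 11% × 19% = 0.1045%.
Via Rowan → Vantage: 95% × 11% × 19% = 1.9855%.
Total: 20% + 35% + 15% + 12.35% + 0.1045% + 1.9855% = 84.44%.

84.44%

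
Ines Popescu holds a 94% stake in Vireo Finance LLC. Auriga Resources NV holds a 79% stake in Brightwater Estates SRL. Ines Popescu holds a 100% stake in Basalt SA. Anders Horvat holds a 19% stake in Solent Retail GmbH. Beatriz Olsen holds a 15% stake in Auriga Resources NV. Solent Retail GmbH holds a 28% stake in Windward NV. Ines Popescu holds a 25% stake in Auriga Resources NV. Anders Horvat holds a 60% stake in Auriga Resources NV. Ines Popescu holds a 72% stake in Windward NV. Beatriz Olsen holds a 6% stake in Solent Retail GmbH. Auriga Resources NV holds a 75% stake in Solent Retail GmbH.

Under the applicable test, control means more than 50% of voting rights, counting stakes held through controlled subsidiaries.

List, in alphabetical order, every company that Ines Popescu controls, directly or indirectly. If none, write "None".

Ines holds 72% of Windward, so Ines controls Windward.
Ines holds 94% of Vireo, so Ines controls Vireo.
Ines holds 100% of Basalt, so Ines controls Basalt.
No other company's threshold is met.

Basalt SA, Vireo Finance LLC, Windward NV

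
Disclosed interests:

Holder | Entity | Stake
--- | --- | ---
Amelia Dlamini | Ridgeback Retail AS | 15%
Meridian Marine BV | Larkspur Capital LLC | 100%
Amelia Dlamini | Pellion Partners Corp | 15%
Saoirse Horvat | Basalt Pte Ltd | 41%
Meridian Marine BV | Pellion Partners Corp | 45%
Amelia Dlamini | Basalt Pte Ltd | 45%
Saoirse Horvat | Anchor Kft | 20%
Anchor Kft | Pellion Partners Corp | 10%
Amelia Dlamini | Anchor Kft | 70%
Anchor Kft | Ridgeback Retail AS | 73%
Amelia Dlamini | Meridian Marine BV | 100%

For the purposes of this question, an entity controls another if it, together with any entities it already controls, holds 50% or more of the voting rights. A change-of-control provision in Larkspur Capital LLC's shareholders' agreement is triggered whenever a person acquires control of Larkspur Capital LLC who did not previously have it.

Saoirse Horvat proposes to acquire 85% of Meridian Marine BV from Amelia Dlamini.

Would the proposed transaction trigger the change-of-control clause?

Yes

The purchase adds only to Saoirse's holdings (Amelia's stake shrinks), so Saoirse is the only person who could newly come to control Larkspur.
Saoirse's largest direct stake is 41% in Basalt, which does not meet the threshold, so Saoirse controls no company.
Neither Saoirse nor any entity Saoirse controls holds any voting interest in Larkspur.
So before the transaction, Saoirse does not control Larkspur.
After the purchase, Saoirse holds 85% of Meridian directly, and Amelia's stake falls to 15%.
Saoirse holds 85% of Meridian, so Saoirse controls Meridian.
Meridian holds 100% of Larkspur, so Saoirse controls Larkspur.
Saoirse did not control Larkspur before and does after, so the clause is triggered.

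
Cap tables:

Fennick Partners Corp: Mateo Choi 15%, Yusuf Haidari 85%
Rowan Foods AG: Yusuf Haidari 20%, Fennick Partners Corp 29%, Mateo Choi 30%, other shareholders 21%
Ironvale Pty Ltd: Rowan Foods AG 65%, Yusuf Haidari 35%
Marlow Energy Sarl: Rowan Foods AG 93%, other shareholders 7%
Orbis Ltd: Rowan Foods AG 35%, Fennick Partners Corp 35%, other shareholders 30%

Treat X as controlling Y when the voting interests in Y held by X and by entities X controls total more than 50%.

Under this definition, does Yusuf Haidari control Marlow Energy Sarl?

Yusuf holds 85% of Fennick, so Yusuf controls Fennick.
Neither Yusuf nor any entity Yusuf controls holds any voting interest in Marlow.
So Yusuf does not control Marlow.

No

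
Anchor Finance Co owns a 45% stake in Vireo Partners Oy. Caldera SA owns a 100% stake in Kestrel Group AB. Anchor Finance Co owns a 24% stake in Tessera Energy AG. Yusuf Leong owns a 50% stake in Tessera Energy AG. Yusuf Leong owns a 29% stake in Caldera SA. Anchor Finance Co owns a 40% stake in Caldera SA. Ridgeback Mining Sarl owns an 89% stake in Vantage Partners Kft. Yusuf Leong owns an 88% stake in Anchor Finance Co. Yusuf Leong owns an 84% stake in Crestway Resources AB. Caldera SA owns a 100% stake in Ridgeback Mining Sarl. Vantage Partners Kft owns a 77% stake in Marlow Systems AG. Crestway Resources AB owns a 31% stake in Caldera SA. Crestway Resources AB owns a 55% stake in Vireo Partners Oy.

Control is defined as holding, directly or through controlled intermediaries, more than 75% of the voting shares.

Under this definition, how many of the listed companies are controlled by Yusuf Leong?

8

Yusuf holds 88% of Anchor, so Yusuf controls Anchor.
Yusuf holds 84% of Crestway, so Yusuf controls Crestway.
Anchor and Crestway and Yusuf together hold 40% + 31% + 29% = 100% of Caldera, so Yusuf controls Caldera.
Crestway and Anchor together hold 55% + 45% = 100% of Vireo, so Yusuf controls Vireo.
Caldera holds 100% of Kestrel, so Yusuf controls Kestrel.
Caldera holds 100% of Ridgeback, so Yusuf controls Ridgeback.
Ridgeback holds 89% of Vantage, so Yusuf controls Vantage.
Vantage holds 77% of Marlow, so Yusuf controls Marlow.
No other company's threshold is met.
Yusuf controls 8 companies.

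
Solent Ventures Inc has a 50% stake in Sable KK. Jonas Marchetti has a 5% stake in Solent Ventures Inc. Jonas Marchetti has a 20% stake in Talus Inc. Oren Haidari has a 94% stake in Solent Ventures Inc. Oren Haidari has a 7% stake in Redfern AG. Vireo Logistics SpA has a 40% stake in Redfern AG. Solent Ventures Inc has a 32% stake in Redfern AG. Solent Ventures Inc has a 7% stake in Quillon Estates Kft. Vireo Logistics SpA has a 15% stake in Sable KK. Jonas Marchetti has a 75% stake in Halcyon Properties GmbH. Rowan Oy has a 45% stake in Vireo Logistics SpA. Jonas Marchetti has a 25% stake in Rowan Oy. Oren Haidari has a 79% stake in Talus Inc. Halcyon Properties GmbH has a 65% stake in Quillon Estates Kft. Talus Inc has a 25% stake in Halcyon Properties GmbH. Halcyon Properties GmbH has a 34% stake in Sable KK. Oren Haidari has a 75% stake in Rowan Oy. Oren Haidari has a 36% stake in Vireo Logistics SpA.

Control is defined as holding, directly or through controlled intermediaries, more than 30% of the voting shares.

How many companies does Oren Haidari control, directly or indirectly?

Oren holds 75% of Rowan, so Oren controls Rowan.
Oren holds 79% of Talus, so Oren controls Talus.
Oren and Rowan together hold 36% + 45% = 81% of Vireo, so Oren controls Vireo.
Oren holds 94% of Solent, so Oren controls Solent.
Solent and Vireo together hold 50% + 15% = 65% of Sable, so Oren controls Sable.
Oren and Vireo and Solent together hold 7% + 40% + 32% = 79% of Redfern, so Oren controls Redfern.
No other company's threshold is met.
Oren controls 6 companies.

6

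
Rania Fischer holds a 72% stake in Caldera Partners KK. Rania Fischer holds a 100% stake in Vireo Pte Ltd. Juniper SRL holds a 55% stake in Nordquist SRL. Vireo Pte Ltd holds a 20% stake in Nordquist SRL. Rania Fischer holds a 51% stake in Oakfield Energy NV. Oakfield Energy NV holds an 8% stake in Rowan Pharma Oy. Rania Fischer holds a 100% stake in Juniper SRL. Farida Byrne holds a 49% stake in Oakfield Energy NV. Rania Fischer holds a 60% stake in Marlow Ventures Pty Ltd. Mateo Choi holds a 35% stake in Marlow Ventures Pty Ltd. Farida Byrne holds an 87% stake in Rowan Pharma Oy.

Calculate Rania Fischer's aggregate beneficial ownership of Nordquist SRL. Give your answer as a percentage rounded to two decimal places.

Rania reaches Nordquist along 2 paths.
Via Vireo: 100% × 20% = 20%.
Via Juniper: 100% × 55% = 55%.
Total: 20% + 55% = 75%.
Rounded: 75.00%.

75.00%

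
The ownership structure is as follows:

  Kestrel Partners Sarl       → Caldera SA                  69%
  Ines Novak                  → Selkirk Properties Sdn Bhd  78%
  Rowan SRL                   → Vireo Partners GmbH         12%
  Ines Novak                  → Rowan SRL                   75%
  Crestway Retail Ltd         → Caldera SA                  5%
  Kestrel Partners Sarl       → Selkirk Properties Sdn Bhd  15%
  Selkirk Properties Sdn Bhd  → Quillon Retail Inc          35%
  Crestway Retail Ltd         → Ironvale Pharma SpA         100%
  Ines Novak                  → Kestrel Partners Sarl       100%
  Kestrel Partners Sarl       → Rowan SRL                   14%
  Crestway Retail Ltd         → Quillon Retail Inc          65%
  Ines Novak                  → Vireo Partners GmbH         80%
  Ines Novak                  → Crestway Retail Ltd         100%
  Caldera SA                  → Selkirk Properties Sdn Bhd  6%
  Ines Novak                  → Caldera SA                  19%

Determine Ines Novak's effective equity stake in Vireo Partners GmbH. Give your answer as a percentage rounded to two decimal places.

Ines reaches Vireo along 3 paths.
Direct stake: 80% = 80%.
Via Rowan: 75% × 12% = 9%.
Via Kestrel → Rowan: 100% × 14% × 12% = 1.68%.
Total: 80% + 9% + 1.68% = 90.68%.

90.68%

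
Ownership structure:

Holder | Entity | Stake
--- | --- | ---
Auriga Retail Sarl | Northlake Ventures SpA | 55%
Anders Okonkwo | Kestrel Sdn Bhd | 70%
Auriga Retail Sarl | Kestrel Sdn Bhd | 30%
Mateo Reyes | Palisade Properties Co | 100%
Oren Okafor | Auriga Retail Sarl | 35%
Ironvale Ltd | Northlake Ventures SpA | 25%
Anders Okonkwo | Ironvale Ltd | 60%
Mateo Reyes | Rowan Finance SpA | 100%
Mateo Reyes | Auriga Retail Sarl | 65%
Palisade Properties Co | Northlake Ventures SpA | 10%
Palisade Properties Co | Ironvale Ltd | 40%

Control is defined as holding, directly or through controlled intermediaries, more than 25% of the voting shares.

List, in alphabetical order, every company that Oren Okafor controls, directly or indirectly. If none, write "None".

Auriga Retail Sarl, Kestrel Sdn Bhd, Northlake Ventures SpA

Oren holds 35% of Auriga, so Oren controls Auriga.
Auriga holds 30% of Kestrel, so Oren controls Kestrel.
Auriga holds 55% of Northlake, so Oren controls Northlake.
No other company's threshold is met.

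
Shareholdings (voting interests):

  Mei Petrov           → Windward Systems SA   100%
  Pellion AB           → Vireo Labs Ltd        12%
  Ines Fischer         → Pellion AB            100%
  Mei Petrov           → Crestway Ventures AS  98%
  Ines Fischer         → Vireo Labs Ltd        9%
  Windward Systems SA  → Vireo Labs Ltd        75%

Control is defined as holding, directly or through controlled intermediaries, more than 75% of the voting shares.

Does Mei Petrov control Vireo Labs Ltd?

Mei holds 98% of Crestway, so Mei controls Crestway.
Mei holds 100% of Windward, so Mei controls Windward.
In Vireo, Mei's side holds only 75%, not > 75%.
So Mei does not control Vireo.

No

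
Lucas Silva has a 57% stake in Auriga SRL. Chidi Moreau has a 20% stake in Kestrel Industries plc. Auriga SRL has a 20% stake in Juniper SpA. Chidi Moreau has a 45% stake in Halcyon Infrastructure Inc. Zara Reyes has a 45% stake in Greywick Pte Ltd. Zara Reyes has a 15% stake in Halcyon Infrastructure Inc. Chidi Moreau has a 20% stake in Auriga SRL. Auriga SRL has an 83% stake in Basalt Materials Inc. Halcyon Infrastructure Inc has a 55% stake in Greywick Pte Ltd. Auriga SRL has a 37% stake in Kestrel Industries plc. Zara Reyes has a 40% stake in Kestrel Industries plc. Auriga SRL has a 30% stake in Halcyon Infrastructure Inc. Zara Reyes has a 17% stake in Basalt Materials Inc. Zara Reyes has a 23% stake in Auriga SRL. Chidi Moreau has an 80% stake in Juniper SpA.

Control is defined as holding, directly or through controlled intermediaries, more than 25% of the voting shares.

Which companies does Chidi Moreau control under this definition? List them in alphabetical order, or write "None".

Chidi holds 45% of Halcyon, so Chidi controls Halcyon.
Chidi holds 80% of Juniper, so Chidi controls Juniper.
Halcyon holds 55% of Greywick, so Chidi controls Greywick.
No other company's threshold is met.

Greywick Pte Ltd, Halcyon Infrastructure Inc, Juniper SpA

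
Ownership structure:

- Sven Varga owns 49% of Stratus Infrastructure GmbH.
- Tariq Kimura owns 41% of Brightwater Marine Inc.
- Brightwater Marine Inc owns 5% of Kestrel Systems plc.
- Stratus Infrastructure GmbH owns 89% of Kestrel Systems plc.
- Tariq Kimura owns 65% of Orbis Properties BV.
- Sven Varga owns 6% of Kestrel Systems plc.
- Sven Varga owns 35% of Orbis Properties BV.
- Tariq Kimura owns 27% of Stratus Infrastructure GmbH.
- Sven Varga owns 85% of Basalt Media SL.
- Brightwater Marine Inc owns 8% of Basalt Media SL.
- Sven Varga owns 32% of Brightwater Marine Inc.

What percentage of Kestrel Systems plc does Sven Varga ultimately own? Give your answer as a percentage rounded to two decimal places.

Sven reaches Kestrel along 3 paths.
Via Stratus: 49% × 89% = 43.61%.
Via Brightwater: 32% × 5% = 1.6%.
Direct stake: 6% = 6%.
Total: 43.61% + 1.6% + 6% = 51.21%.

51.21%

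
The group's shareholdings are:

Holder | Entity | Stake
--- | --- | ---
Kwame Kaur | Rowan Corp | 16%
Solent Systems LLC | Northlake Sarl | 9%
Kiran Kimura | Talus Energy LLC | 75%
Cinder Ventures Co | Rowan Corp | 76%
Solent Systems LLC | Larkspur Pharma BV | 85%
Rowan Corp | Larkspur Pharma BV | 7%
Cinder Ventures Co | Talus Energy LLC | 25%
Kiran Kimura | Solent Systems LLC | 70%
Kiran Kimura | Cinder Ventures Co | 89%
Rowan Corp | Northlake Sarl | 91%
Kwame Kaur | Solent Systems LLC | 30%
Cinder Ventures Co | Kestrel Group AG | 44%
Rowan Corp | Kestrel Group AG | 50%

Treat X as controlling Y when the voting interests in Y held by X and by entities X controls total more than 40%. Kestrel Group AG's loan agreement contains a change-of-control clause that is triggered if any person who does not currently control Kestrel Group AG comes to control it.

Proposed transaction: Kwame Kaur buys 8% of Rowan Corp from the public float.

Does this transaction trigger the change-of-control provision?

The purchase changes only Kwame's holdings, so Kwame is the only person who could newly come to control Kestrel.
Kwame's largest direct stake is 30% in Solent, which does not meet the threshold, so Kwame controls no company.
Neither Kwame nor any entity Kwame controls holds any voting interest in Kestrel.
So before the transaction, Kwame does not control Kestrel.
After the purchase, Kwame's direct stake in Rowan rises to 16% + 8% = 24%.
Kwame's side now holds 24% of Rowan, not > 40%, so Kwame still does not control Rowan.
After the transaction, neither Kwame nor any entity Kwame controls holds a voting interest in Kestrel, so Kwame still does not control it.
No new person acquires control, so the clause is not triggered.

No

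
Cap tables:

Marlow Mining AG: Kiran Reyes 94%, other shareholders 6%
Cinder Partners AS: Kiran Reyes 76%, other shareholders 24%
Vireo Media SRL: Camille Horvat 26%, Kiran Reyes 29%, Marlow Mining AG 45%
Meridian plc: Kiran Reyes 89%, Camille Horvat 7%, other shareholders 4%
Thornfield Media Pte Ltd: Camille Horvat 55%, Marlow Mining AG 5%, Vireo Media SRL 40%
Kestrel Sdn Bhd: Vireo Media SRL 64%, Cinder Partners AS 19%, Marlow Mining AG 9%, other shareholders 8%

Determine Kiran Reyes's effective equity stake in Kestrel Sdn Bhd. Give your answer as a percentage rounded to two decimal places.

Kiran reaches Kestrel along 4 paths.
Via Vireo: 29% × 64% = 18.56%.
Via Marlow → Vireo: 94% × 45% × 64% = 27.072%.
Via Cinder: 76% × 19% = 14.44%.
Via Marlow: 94% × 9% = 8.46%.
Total: 18.56% + 27.072% + 14.44% + 8.46% = 68.532%.
Rounded: 68.53%.

68.53%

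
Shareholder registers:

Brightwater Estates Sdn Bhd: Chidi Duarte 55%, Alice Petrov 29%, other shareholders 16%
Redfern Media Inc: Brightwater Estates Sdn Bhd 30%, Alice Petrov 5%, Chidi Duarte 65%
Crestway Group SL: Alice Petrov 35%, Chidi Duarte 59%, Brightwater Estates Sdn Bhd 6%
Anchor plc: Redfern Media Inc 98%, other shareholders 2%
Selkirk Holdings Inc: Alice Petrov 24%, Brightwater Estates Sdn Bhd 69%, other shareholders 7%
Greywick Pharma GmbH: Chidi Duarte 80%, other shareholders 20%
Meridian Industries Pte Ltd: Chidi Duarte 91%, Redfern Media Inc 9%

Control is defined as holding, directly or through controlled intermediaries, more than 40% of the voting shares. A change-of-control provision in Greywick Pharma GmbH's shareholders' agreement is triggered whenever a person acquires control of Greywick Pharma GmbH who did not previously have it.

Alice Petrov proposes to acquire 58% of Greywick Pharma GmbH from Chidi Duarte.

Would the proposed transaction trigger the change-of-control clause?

The purchase adds only to Alice's holdings (Chidi's stake shrinks), so Alice is the only person who could newly come to control Greywick.
Alice's largest direct stake is 35% in Crestway, which does not meet the threshold, so Alice controls no company.
Neither Alice nor any entity Alice controls holds any voting interest in Greywick.
So before the transaction, Alice does not control Greywick.
After the purchase, Alice holds 58% of Greywick directly, and Chidi's stake falls to 22%.
Alice holds 58% of Greywick, so Alice controls Greywick.
Alice did not control Greywick before and does after, so the clause is triggered.

Yes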